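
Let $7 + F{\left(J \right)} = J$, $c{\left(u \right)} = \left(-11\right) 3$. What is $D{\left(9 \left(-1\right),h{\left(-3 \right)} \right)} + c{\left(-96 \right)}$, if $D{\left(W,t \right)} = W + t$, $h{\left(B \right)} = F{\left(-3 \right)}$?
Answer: $-52$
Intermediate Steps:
$c{\left(u \right)} = -33$
$F{\left(J \right)} = -7 + J$
$h{\left(B \right)} = -10$ ($h{\left(B \right)} = -7 - 3 = -10$)
$D{\left(9 \left(-1\right),h{\left(-3 \right)} \right)} + c{\left(-96 \right)} = \left(9 \left(-1\right) - 10\right) - 33 = \left(-9 - 10\right) - 33 = -19 - 33 = -52$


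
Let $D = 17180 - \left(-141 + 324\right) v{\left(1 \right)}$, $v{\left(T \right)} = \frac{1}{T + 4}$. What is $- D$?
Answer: $- \frac{85717}{5} \approx -17143.0$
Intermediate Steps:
$v{\left(T \right)} = \frac{1}{4 + T}$
$D = \frac{85717}{5}$ ($D = 17180 - \frac{-141 + 324}{4 + 1} = 17180 - \frac{183}{5} = \frac{85717}{5} \approx 17143.0$)
$- D = \left(-1\right) \frac{85717}{5} = - \frac{85717}{5}$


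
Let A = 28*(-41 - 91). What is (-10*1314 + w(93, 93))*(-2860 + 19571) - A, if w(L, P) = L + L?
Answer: -216470598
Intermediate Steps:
w(L, P) = 2*L
A = -3696 (A = 28*(-132) = -3696)
(-10*1314 + w(93, 93))*(-2860 + 19571) - A = (-10*1314 + 2*93)*(-2860 + 19571) - 1*(-3696) = (-13140 + 186)*16711 + 3696 = -12954*16711 + 3696 = -216474294 + 3696 = -216470598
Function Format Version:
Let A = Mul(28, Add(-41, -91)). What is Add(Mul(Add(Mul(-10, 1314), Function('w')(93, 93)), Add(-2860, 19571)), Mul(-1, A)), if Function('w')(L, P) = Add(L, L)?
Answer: -216470598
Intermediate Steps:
Function('w')(L, P) = Mul(2, L)
A = -3696 (A = Mul(28, -132) = -3696)
Add(Mul(Add(Mul(-10, 1314), Function('w')(93, 93)), Add(-2860, 19571)), Mul(-1, A)) = Add(Mul(Add(Mul(-10, 1314), Mul(2, 93)), Add(-2860, 19571)), Mul(-1, -3696)) = Add(Mul(Add(-13140, 186), 16711), 3696) = Add(Mul(-12954, 16711), 3696) = Add(-216474294, 3696) = -216470598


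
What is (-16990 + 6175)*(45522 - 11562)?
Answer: -367277400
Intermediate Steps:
(-16990 + 6175)*(45522 - 11562) = -10815*33960 = -367277400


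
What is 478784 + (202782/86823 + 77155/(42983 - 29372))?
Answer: 1611998355969/3366803 ≈ 4.7879e+5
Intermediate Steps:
478784 + (202782/86823 + 77155/(42983 - 29372)) = 478784 + (202782*(1/86823) + 77155/13611) = 478784 + (67594/28941 + 77155*(1/13611)) = 478784 + (67594/28941 + 5935/1047) = 478784 + 26948417/3366803 = 1611998355969/3366803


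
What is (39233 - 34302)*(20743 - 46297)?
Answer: -126006774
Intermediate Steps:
(39233 - 34302)*(20743 - 46297) = 4931*(-25554) = -126006774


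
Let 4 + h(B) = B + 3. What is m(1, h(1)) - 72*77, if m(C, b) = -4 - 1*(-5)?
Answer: -5543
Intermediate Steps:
h(B) = -1 + B (h(B) = -4 + (B + 3) = -4 + (3 + B) = -1 + B)
m(C, b) = 1 (m(C, b) = -4 + 5 = 1)
m(1, h(1)) - 72*77 = 1 - 72*77 = 1 - 5544 = -5543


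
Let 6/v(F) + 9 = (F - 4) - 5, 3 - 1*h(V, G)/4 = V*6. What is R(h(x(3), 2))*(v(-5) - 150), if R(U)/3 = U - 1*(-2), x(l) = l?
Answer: 601344/23 ≈ 26145.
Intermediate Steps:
h(V, G) = 12 - 24*V (h(V, G) = 12 - 4*V*6 = 12 - 24*V)
R(U) = 6 + 3*U (R(U) = 3*(U - 1*(-2)) = 3*(U + 2) = 3*(2 + U) = 6 + 3*U)
v(F) = 6/(-18 + F) (v(F) = 6/(-9 + ((F - 4) - 5)) = 6/(-9 + ((-4 + F) - 5)) = 6/(-9 + (-9 + F)) = 6/(-18 + F))
R(h(x(3), 2))*(v(-5) - 150) = (6 + 3*(12 - 24*3))*(6/(-18 - 5) - 150) = (6 + 3*(12 - 72))*(6/(-23) - 150) = (6 + 3*(-60))*(6*(-1/23) - 150) = (6 - 180)*(-6/23 - 150) = -174*(-3456/23) = 601344/23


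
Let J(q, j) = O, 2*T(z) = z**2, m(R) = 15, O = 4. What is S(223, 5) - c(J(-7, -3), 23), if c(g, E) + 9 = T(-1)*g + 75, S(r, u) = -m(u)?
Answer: -83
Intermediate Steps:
S(r, u) = -15 (S(r, u) = -1*15 = -15)
T(z) = z**2/2
J(q, j) = 4
c(g, E) = 66 + g/2 (c(g, E) = -9 + (((1/2)*(-1)**2)*g + 75) = -9 + (((1/2)*1)*g + 75) = -9 + (g/2 + 75) = -9 + (75 + g/2) = 66 + g/2)
S(223, 5) - c(J(-7, -3), 23) = -15 - (66 + (1/2)*4) = -15 - (66 + 2) = -15 - 1*68 = -15 - 68 = -83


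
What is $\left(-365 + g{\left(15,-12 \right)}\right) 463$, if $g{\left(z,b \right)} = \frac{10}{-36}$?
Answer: $- \frac{3044225}{18} \approx -1.6912 \cdot 10^{5}$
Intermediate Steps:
$g{\left(z,b \right)} = - \frac{5}{18}$ ($g{\left(z,b \right)} = 10 \left(- \frac{1}{36}\right) = - \frac{5}{18}$)
$\left(-365 + g{\left(15,-12 \right)}\right) 463 = \left(-365 - \frac{5}{18}\right) 463 = \left(- \frac{6575}{18}\right) 463 = - \frac{3044225}{18}$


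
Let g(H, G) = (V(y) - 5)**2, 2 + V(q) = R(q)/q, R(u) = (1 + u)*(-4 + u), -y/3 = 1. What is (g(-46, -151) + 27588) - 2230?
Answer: 229447/9 ≈ 25494.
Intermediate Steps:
y = -3 (y = -3*1 = -3)
V(q) = -2 + (-4 + q**2 - 3*q)/q
g(H, G) = 1225/9 (g(H, G) = ((-5 - 3 - 4/(-3)) - 5)**2 = ((-5 - 3 - 4*(-1/3)) - 5)**2 = ((-5 - 3 + 4/3) - 5)**2 = (-20/3 - 5)**2 = (-35/3)**2 = 1225/9)
(g(-46, -151) + 27588) - 2230 = (1225/9 + 27588) - 2230 = 249517/9 - 2230 = 229447/9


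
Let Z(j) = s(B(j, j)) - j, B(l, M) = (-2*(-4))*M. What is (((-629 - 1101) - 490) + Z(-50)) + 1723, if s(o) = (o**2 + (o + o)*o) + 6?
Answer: 479559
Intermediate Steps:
B(l, M) = 8*M
s(o) = 6 + 3*o**2 (s(o) = (o**2 + (2*o)*o) + 6 = (o**2 + 2*o**2) + 6 = 3*o**2 + 6 = 6 + 3*o**2)
Z(j) = 6 - j + 192*j**2 (Z(j) = (6 + 3*(8*j)**2) - j = (6 + 3*(64*j**2)) - j = (6 + 192*j**2) - j = 6 - j + 192*j**2)
(((-629 - 1101) - 490) + Z(-50)) + 1723 = (((-629 - 1101) - 490) + (6 - 1*(-50) + 192*(-50)**2)) + 1723 = ((-1730 - 490) + (6 + 50 + 192*2500)) + 1723 = (-2220 + (6 + 50 + 480000)) + 1723 = (-2220 + 480056) + 1723 = 477836 + 1723 = 479559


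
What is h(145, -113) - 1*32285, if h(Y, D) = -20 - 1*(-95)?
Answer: -32210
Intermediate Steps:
h(Y, D) = 75 (h(Y, D) = -20 + 95 = 75)
h(145, -113) - 1*32285 = 75 - 1*32285 = 75 - 32285 = -32210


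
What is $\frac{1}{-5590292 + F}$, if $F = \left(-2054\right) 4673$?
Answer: $- \frac{1}{15188634} \approx -6.5839 \cdot 10^{-8}$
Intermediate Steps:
$F = -9598342$
$\frac{1}{-5590292 + F} = \frac{1}{-5590292 - 9598342} = \frac{1}{-15188634} = - \frac{1}{15188634}$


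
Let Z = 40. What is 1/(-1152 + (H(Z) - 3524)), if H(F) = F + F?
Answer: -1/4596 ≈ -0.00021758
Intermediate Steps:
H(F) = 2*F
1/(-1152 + (H(Z) - 3524)) = 1/(-1152 + (2*40 - 3524)) = 1/(-1152 + (80 - 3524)) = 1/(-1152 - 3444) = 1/(-4596) = -1/4596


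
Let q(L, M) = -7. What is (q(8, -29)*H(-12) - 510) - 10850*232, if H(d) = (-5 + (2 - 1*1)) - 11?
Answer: -2517605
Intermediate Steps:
H(d) = -15 (H(d) = (-5 + (2 - 1)) - 11 = (-5 + 1) - 11 = -4 - 11 = -15)
(q(8, -29)*H(-12) - 510) - 10850*232 = (-7*(-15) - 510) - 10850*232 = (105 - 510) - 1*2517200 = -405 - 2517200 = -2517605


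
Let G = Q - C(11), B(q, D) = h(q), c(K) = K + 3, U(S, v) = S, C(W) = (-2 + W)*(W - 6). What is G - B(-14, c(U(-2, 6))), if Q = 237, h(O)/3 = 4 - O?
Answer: 138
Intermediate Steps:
C(W) = (-6 + W)*(-2 + W) (C(W) = (-2 + W)*(-6 + W) = (-6 + W)*(-2 + W))
h(O) = 12 - 3*O (h(O) = 3*(4 - O) = 12 - 3*O)
c(K) = 3 + K
B(q, D) = 12 - 3*q
G = 192 (G = 237 - (12 + 11² - 8*11) = 237 - (12 + 121 - 88) = 237 - 1*45 = 237 - 45 = 192)
G - B(-14, c(U(-2, 6))) = 192 - (12 - 3*(-14)) = 192 - (12 + 42) = 192 - 1*54 = 192 - 54 = 138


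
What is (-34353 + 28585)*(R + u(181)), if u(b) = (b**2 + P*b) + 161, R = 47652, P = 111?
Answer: -580635720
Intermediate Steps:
u(b) = 161 + b**2 + 111*b (u(b) = (b**2 + 111*b) + 161 = 161 + b**2 + 111*b)
(-34353 + 28585)*(R + u(181)) = (-34353 + 28585)*(47652 + (161 + 181**2 + 111*181)) = -5768*(47652 + (161 + 32761 + 20091)) = -5768*(47652 + 53013) = -5768*100665 = -580635720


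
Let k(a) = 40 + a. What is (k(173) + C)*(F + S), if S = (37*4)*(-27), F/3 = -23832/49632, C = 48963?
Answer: -101630895858/517 ≈ -1.9658e+8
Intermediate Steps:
F = -2979/2068 (F = 3*(-23832/49632) = 3*(-23832*1/49632) = 3*(-993/2068) = -2979/2068 ≈ -1.4405)
S = -3996 (S = 148*(-27) = -3996)
(k(173) + C)*(F + S) = ((40 + 173) + 48963)*(-2979/2068 - 3996) = (213 + 48963)*(-8266707/2068) = 49176*(-8266707/2068) = -101630895858/517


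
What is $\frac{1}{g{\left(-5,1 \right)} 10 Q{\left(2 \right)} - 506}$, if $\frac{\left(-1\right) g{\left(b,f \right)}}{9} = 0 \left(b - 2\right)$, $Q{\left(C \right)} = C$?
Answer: $- \frac{1}{506} \approx -0.0019763$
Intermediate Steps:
$g{\left(b,f \right)} = 0$ ($g{\left(b,f \right)} = - 9 \cdot 0 \left(b - 2\right) = - 9 \cdot 0 \left(-2 + b\right) = \left(-9\right) 0 = 0$)
$\frac{1}{g{\left(-5,1 \right)} 10 Q{\left(2 \right)} - 506} = \frac{1}{0 \cdot 10 \cdot 2 - 506} = \frac{1}{0 \cdot 2 - 506} = \frac{1}{0 - 506} = \frac{1}{-506} = - \frac{1}{506}$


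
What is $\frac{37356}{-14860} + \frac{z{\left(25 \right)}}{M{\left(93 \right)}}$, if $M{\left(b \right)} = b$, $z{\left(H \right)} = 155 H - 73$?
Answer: $\frac{13255903}{345495} \approx 38.368$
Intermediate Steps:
$z{\left(H \right)} = -73 + 155 H$
$\frac{37356}{-14860} + \frac{z{\left(25 \right)}}{M{\left(93 \right)}} = \frac{37356}{-14860} + \frac{-73 + 155 \cdot 25}{93} = 37356 \left(- \frac{1}{14860}\right) + \left(-73 + 3875\right) \frac{1}{93} = - \frac{9339}{3715} + 3802 \cdot \frac{1}{93} = - \frac{9339}{3715} + \frac{3802}{93} = \frac{13255903}{345495}$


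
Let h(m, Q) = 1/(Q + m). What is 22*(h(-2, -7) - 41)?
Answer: -8140/9 ≈ -904.44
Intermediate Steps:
22*(h(-2, -7) - 41) = 22*(1/(-7 - 2) - 41) = 22*(1/(-9) - 41) = 22*(-⅑ - 41) = 22*(-370/9) = -8140/9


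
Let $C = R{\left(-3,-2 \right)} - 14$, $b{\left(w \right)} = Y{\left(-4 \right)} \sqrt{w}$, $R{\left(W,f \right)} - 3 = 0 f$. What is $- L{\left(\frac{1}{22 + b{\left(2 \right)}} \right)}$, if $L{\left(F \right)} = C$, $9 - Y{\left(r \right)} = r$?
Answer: $11$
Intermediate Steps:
$Y{\left(r \right)} = 9 - r$
$R{\left(W,f \right)} = 3$ ($R{\left(W,f \right)} = 3 + 0 f = 3 + 0 = 3$)
$b{\left(w \right)} = 13 \sqrt{w}$ ($b{\left(w \right)} = \left(9 - -4\right) \sqrt{w} = \left(9 + 4\right) \sqrt{w} = 13 \sqrt{w}$)
$C = -11$ ($C = 3 - 14 = -11$)
$L{\left(F \right)} = -11$
$- L{\left(\frac{1}{22 + b{\left(2 \right)}} \right)} = \left(-1\right) \left(-11\right) = 11$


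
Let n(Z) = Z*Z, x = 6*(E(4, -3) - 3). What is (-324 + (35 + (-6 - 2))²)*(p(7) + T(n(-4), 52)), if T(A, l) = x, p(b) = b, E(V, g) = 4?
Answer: 5265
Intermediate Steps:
x = 6 (x = 6*(4 - 3) = 6*1 = 6)
n(Z) = Z²
T(A, l) = 6
(-324 + (35 + (-6 - 2))²)*(p(7) + T(n(-4), 52)) = (-324 + (35 + (-6 - 2))²)*(7 + 6) = (-324 + (35 - 8)²)*13 = (-324 + 27²)*13 = (-324 + 729)*13 = 405*13 = 5265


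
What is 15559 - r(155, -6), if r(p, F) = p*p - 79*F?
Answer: -8940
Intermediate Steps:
r(p, F) = p² - 79*F
15559 - r(155, -6) = 15559 - (155² - 79*(-6)) = 15559 - (24025 + 474) = 15559 - 1*24499 = 15559 - 24499 = -8940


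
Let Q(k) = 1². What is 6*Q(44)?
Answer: 6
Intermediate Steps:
Q(k) = 1
6*Q(44) = 6*1 = 6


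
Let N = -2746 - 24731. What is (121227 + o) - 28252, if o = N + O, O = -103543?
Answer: -38045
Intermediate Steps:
N = -27477
o = -131020 (o = -27477 - 103543 = -131020)
(121227 + o) - 28252 = (121227 - 131020) - 28252 = -9793 - 28252 = -38045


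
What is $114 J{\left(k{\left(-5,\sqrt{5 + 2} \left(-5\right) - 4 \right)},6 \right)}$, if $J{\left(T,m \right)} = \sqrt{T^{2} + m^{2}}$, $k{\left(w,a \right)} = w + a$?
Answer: $114 \sqrt{292 + 90 \sqrt{7}} \approx 2624.8$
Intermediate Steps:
$k{\left(w,a \right)} = a + w$
$114 J{\left(k{\left(-5,\sqrt{5 + 2} \left(-5\right) - 4 \right)},6 \right)} = 114 \sqrt{\left(\left(\sqrt{5 + 2} \left(-5\right) - 4\right) - 5\right)^{2} + 6^{2}} = 114 \sqrt{\left(\left(\sqrt{7} \left(-5\right) - 4\right) - 5\right)^{2} + 36} = 114 \sqrt{\left(\left(- 5 \sqrt{7} - 4\right) - 5\right)^{2} + 36} = 114 \sqrt{\left(\left(-4 - 5 \sqrt{7}\right) - 5\right)^{2} + 36} = 114 \sqrt{\left(-9 - 5 \sqrt{7}\right)^{2} + 36} = 114 \sqrt{36 + \left(-9 - 5 \sqrt{7}\right)^{2}}$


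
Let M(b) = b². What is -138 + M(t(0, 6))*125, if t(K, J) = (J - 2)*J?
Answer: 71862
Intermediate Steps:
t(K, J) = J*(-2 + J) (t(K, J) = (-2 + J)*J = J*(-2 + J))
-138 + M(t(0, 6))*125 = -138 + (6*(-2 + 6))²*125 = -138 + (6*4)²*125 = -138 + 24²*125 = -138 + 576*125 = -138 + 72000 = 71862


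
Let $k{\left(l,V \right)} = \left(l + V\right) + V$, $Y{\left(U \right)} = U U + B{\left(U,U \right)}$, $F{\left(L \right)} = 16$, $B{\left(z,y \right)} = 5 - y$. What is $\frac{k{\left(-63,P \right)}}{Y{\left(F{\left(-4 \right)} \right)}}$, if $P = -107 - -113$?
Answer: $- \frac{51}{245} \approx -0.20816$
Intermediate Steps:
$P = 6$ ($P = -107 + 113 = 6$)
$Y{\left(U \right)} = 5 + U^{2} - U$ ($Y{\left(U \right)} = U U - \left(-5 + U\right) = U^{2} - \left(-5 + U\right) = 5 + U^{2} - U$)
$k{\left(l,V \right)} = l + 2 V$ ($k{\left(l,V \right)} = \left(V + l\right) + V = l + 2 V$)
$\frac{k{\left(-63,P \right)}}{Y{\left(F{\left(-4 \right)} \right)}} = \frac{-63 + 2 \cdot 6}{5 + 16^{2} - 16} = \frac{-63 + 12}{5 + 256 - 16} = - \frac{51}{245}$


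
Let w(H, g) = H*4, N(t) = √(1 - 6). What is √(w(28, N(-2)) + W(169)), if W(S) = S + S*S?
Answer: √28842 ≈ 169.83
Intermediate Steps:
N(t) = I*√5 (N(t) = √(-5) = I*√5)
w(H, g) = 4*H
W(S) = S + S²
√(w(28, N(-2)) + W(169)) = √(4*28 + 169*(1 + 169)) = √(112 + 169*170) = √(112 + 28730) = √28842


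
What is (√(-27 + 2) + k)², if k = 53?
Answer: 2784 + 530*I ≈ 2784.0 + 530.0*I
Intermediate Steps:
(√(-27 + 2) + k)² = (√(-27 + 2) + 53)² = (√(-25) + 53)² = (5*I + 53)² = (53 + 5*I)²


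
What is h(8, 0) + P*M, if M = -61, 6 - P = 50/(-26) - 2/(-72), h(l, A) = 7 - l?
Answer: -225863/468 ≈ -482.61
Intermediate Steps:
P = 3695/468 (P = 6 - (50/(-26) - 2/(-72)) = 6 - (50*(-1/26) - 2*(-1/72)) = 6 - (-25/13 + 1/36) = 6 - 1*(-887/468) = 6 + 887/468 = 3695/468 ≈ 7.8953)
h(8, 0) + P*M = (7 - 1*8) + (3695/468)*(-61) = (7 - 8) - 225395/468 = -1 - 225395/468 = -225863/468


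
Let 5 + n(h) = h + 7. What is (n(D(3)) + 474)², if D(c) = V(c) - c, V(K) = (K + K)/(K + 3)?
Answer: 224676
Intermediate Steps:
V(K) = 2*K/(3 + K) (V(K) = (2*K)/(3 + K) = 2*K/(3 + K))
D(c) = -c + 2*c/(3 + c) (D(c) = 2*c/(3 + c) - c = -c + 2*c/(3 + c))
n(h) = 2 + h (n(h) = -5 + (h + 7) = -5 + (7 + h) = 2 + h)
(n(D(3)) + 474)² = ((2 + 3*(-1 - 1*3)/(3 + 3)) + 474)² = ((2 + 3*(-1 - 3)/6) + 474)² = ((2 + 3*(⅙)*(-4)) + 474)² = ((2 - 2) + 474)² = (0 + 474)² = 474² = 224676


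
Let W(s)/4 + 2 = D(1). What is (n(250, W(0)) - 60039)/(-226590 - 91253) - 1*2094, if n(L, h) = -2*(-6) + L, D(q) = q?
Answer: -665503465/317843 ≈ -2093.8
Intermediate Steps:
W(s) = -4 (W(s) = -8 + 4*1 = -8 + 4 = -4)
n(L, h) = 12 + L
(n(250, W(0)) - 60039)/(-226590 - 91253) - 1*2094 = ((12 + 250) - 60039)/(-226590 - 91253) - 1*2094 = (262 - 60039)/(-317843) - 2094 = -59777*(-1/317843) - 2094 = 59777/317843 - 2094 = -665503465/317843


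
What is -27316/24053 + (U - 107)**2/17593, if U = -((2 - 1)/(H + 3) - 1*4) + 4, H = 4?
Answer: -11963158304/20735057021 ≈ -0.57695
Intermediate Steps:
U = 55/7 (U = -((2 - 1)/(4 + 3) - 1*4) + 4 = -(1/7 - 4) + 4 = -1*(-27/7) + 4 = 27/7 + 4 = 55/7 ≈ 7.8571)
-27316/24053 + (U - 107)**2/17593 = -27316/24053 + (55/7 - 107)**2/17593 = -27316*1/24053 + (-694/7)**2*(1/17593) = -27316/24053 + (481636/49)*(1/17593) = -27316/24053 + 481636/862057 = -11963158304/20735057021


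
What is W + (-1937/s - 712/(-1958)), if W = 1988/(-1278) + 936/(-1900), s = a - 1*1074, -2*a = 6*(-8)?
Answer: 4219/26334 ≈ 0.16021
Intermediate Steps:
a = 24 (a = -3*(-8) = -1/2*(-48) = 24)
s = -1050 (s = 24 - 1*1074 = 24 - 1074 = -1050)
W = -8756/4275 (W = 1988*(-1/1278) + 936*(-1/1900) = -14/9 - 234/475 = -8756/4275 ≈ -2.0482)
W + (-1937/s - 712/(-1958)) = -8756/4275 + (-1937/(-1050) - 712/(-1958)) = -8756/4275 + (-1937*(-1/1050) - 712*(-1/1958)) = -8756/4275 + (1937/1050 + 4/11) = -8756/4275 + 25507/11550 = 4219/26334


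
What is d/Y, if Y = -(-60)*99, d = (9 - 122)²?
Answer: 12769/5940 ≈ 2.1497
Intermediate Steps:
d = 12769 (d = (-113)² = 12769)
Y = 5940 (Y = -4*(-1485) = 5940)
d/Y = 12769/5940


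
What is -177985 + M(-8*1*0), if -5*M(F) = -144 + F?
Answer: -889781/5 ≈ -1.7796e+5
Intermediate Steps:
M(F) = 144/5 - F/5 (M(F) = -(-144 + F)/5 = 144/5 - F/5)
-177985 + M(-8*1*0) = -177985 + (144/5 - (-8*1)*0/5) = -177985 + (144/5 - (-8)*0/5) = -177985 + (144/5 - ⅕*0) = -177985 + (144/5 + 0) = -177985 + 144/5 = -889781/5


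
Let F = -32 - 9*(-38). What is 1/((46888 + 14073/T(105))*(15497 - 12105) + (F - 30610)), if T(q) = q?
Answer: 35/5581394732 ≈ 6.2708e-9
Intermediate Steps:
F = 310 (F = -32 + 342 = 310)
1/((46888 + 14073/T(105))*(15497 - 12105) + (F - 30610)) = 1/((46888 + 14073/105)*(15497 - 12105) + (310 - 30610)) = 1/((46888 + 14073*(1/105))*3392 - 30300) = 1/((46888 + 4691/35)*3392 - 30300) = 1/((1645771/35)*3392 - 30300) = 1/(5582455232/35 - 30300) = 1/(5581394732/35) = 35/5581394732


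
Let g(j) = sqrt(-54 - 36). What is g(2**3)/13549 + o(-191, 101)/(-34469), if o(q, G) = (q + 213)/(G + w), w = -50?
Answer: -22/1757919 + 3*I*sqrt(10)/13549 ≈ -1.2515e-5 + 0.00070019*I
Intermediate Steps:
o(q, G) = (213 + q)/(-50 + G) (o(q, G) = (q + 213)/(G - 50) = (213 + q)/(-50 + G))
g(j) = 3*I*sqrt(10) (g(j) = sqrt(-90) = 3*I*sqrt(10))
g(2**3)/13549 + o(-191, 101)/(-34469) = (3*I*sqrt(10))/13549 + ((213 - 191)/(-50 + 101))/(-34469) = (3*I*sqrt(10))*(1/13549) + (22/51)*(-1/34469) = 3*I*sqrt(10)/13549 + ((1/51)*22)*(-1/34469) = 3*I*sqrt(10)/13549 + (22/51)*(-1/34469) = 3*I*sqrt(10)/13549 - 22/1757919 = -22/1757919 + 3*I*sqrt(10)/13549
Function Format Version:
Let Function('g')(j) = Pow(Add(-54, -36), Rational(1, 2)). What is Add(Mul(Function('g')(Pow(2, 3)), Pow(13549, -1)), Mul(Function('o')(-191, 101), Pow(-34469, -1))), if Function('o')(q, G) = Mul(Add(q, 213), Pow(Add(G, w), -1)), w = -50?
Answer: Add(Rational(-22, 1757919), Mul(Rational(3, 13549), I, Pow(10, Rational(1, 2)))) ≈ Add(-1.2515e-5, Mul(0.00070019, I))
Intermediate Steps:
Function('o')(q, G) = Mul(Pow(Add(-50, G), -1), Add(213, q)) (Function('o')(q, G) = Mul(Add(q, 213), Pow(Add(G, -50), -1)) = Mul(Add(213, q), Pow(Add(-50, G), -1)) = Mul(Pow(Add(-50, G), -1), Add(213, q)))
Function('g')(j) = Mul(3, I, Pow(10, Rational(1, 2))) (Function('g')(j) = Pow(-90, Rational(1, 2)) = Mul(3, I, Pow(10, Rational(1, 2))))
Add(Mul(Function('g')(Pow(2, 3)), Pow(13549, -1)), Mul(Function('o')(-191, 101), Pow(-34469, -1))) = Add(Mul(Mul(3, I, Pow(10, Rational(1, 2))), Pow(13549, -1)), Mul(Mul(Pow(Add(-50, 101), -1), Add(213, -191)), Pow(-34469, -1))) = Add(Mul(Mul(3, I, Pow(10, Rational(1, 2))), Rational(1, 13549)), Mul(Mul(Pow(51, -1), 22), Rational(-1, 34469))) = Add(Mul(Rational(3, 13549), I, Pow(10, Rational(1, 2))), Mul(Mul(Rational(1, 51), 22), Rational(-1, 34469))) = Add(Mul(Rational(3, 13549), I, Pow(10, Rational(1, 2))), Mul(Rational(22, 51), Rational(-1, 34469))) = Add(Mul(Rational(3, 13549), I, Pow(10, Rational(1, 2))), Rational(-22, 1757919)) = Add(Rational(-22, 1757919), Mul(Rational(3, 13549), I, Pow(10, Rational(1, 2))))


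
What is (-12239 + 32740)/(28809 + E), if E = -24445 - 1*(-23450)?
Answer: 20501/27814 ≈ 0.73707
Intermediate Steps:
E = -995 (E = -24445 + 23450 = -995)
(-12239 + 32740)/(28809 + E) = (-12239 + 32740)/(28809 - 995) = 20501/27814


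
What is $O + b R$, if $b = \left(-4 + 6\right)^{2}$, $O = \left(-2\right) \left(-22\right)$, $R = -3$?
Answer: $32$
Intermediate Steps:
$O = 44$
$b = 4$ ($b = 2^{2} = 4$)
$O + b R = 44 + 4 \left(-3\right) = 44 - 12 = 32$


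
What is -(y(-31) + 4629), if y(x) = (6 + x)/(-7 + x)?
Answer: -175927/38 ≈ -4629.7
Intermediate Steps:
y(x) = (6 + x)/(-7 + x)
-(y(-31) + 4629) = -((6 - 31)/(-7 - 31) + 4629) = -(-25/(-38) + 4629) = -(-1/38*(-25) + 4629) = -(25/38 + 4629) = -1*175927/38 = -175927/38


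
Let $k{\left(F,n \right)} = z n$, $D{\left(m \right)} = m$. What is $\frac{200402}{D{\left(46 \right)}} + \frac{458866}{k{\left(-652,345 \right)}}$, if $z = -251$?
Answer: $\frac{376797899}{86595} \approx 4351.3$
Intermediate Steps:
$k{\left(F,n \right)} = - 251 n$
$\frac{200402}{D{\left(46 \right)}} + \frac{458866}{k{\left(-652,345 \right)}} = \frac{200402}{46} + \frac{458866}{\left(-251\right) 345} = 200402 \cdot \frac{1}{46} + \frac{458866}{-86595} = \frac{100201}{23} + 458866 \left(- \frac{1}{86595}\right) = \frac{100201}{23} - \frac{458866}{86595} = \frac{376797899}{86595}$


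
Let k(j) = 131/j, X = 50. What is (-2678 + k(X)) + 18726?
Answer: 802531/50 ≈ 16051.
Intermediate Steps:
(-2678 + k(X)) + 18726 = (-2678 + 131/50) + 18726 = -133769/50 + 18726 = 802531/50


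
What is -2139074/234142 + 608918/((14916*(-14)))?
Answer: -147315816833/12223617252 ≈ -12.052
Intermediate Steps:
-2139074/234142 + 608918/((14916*(-14))) = -2139074*1/234142 + 608918/(-208824) = -1069537/117071 + 608918*(-1/208824) = -1069537/117071 - 304459/104412 = -147315816833/12223617252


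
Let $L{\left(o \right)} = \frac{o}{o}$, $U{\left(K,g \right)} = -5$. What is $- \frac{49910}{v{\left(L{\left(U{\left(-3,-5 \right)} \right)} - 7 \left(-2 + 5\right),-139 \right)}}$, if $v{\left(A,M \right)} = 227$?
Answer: $- \frac{49910}{227} \approx -219.87$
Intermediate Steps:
$L{\left(o \right)} = 1$
$- \frac{49910}{v{\left(L{\left(U{\left(-3,-5 \right)} \right)} - 7 \left(-2 + 5\right),-139 \right)}} = - \frac{49910}{227}$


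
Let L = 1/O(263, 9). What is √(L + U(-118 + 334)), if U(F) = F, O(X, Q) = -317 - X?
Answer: √18165455/290 ≈ 14.697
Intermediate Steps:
L = -1/580 (L = 1/(-317 - 1*263) = 1/(-317 - 263) = 1/(-580) = -1/580 ≈ -0.0017241)
√(L + U(-118 + 334)) = √(-1/580 + (-118 + 334)) = √(-1/580 + 216) = √(125279/580) = √18165455/290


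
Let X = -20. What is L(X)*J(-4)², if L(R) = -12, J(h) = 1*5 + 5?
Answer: -1200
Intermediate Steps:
J(h) = 10 (J(h) = 5 + 5 = 10)
L(X)*J(-4)² = -12*10² = -12*100 = -1200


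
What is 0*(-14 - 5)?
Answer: 0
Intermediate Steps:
0*(-14 - 5) = 0*(-19) = 0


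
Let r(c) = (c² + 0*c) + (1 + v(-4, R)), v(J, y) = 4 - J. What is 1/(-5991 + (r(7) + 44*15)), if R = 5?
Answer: -1/5273 ≈ -0.00018965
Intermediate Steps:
r(c) = 9 + c² (r(c) = (c² + 0*c) + (1 + (4 - 1*(-4))) = (c² + 0) + (1 + (4 + 4)) = c² + (1 + 8) = c² + 9 = 9 + c²)
1/(-5991 + (r(7) + 44*15)) = 1/(-5991 + ((9 + 7²) + 44*15)) = 1/(-5991 + ((9 + 49) + 660)) = 1/(-5991 + (58 + 660)) = 1/(-5991 + 718) = 1/(-5273) = -1/5273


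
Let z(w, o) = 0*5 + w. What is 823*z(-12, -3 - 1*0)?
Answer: -9876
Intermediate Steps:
z(w, o) = w (z(w, o) = 0 + w = w)
823*z(-12, -3 - 1*0) = 823*(-12) = -9876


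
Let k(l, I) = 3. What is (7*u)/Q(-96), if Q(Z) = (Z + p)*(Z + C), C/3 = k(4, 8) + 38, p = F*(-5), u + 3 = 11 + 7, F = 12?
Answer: -35/1404 ≈ -0.024929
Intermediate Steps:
u = 15 (u = -3 + (11 + 7) = -3 + 18 = 15)
p = -60 (p = 12*(-5) = -60)
C = 123 (C = 3*(3 + 38) = 3*41 = 123)
Q(Z) = (-60 + Z)*(123 + Z) (Q(Z) = (Z - 60)*(Z + 123) = (-60 + Z)*(123 + Z))
(7*u)/Q(-96) = (7*15)/(-7380 + (-96)² + 63*(-96)) = 105/(-7380 + 9216 - 6048) = 105/(-4212) = 105*(-1/4212) = -35/1404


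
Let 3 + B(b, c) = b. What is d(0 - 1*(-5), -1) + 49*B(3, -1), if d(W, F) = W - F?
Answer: 6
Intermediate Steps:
B(b, c) = -3 + b
d(0 - 1*(-5), -1) + 49*B(3, -1) = ((0 - 1*(-5)) - 1*(-1)) + 49*(-3 + 3) = ((0 + 5) + 1) + 49*0 = (5 + 1) + 0 = 6 + 0 = 6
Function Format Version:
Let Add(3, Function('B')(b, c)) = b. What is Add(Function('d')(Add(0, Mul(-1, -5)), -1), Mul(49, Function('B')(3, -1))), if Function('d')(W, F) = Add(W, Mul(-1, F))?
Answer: 6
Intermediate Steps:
Function('B')(b, c) = Add(-3, b)
Add(Function('d')(Add(0, Mul(-1, -5)), -1), Mul(49, Function('B')(3, -1))) = Add(Add(Add(0, Mul(-1, -5)), Mul(-1, -1)), Mul(49, Add(-3, 3))) = Add(Add(Add(0, 5), 1), Mul(49, 0)) = Add(Add(5, 1), 0) = Add(6, 0) = 6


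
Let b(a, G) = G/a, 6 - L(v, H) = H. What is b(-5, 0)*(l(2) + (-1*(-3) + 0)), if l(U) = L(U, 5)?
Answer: 0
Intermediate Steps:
L(v, H) = 6 - H
l(U) = 1 (l(U) = 6 - 1*5 = 6 - 5 = 1)
b(-5, 0)*(l(2) + (-1*(-3) + 0)) = (0/(-5))*(1 + (-1*(-3) + 0)) = (0*(-⅕))*(1 + (3 + 0)) = 0*(1 + 3) = 0*4 = 0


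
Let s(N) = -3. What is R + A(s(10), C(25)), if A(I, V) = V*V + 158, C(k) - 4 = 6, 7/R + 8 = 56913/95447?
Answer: 181650925/706663 ≈ 257.05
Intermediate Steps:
R = -668129/706663 (R = 7/(-8 + 56913/95447) = 7/(-706663/95447) = 7*(-95447/706663) = -668129/706663 ≈ -0.94547)
C(k) = 10 (C(k) = 4 + 6 = 10)
A(I, V) = 158 + V² (A(I, V) = V² + 158 = 158 + V²)
R + A(s(10), C(25)) = -668129/706663 + (158 + 10²) = -668129/706663 + (158 + 100) = -668129/706663 + 258 = 181650925/706663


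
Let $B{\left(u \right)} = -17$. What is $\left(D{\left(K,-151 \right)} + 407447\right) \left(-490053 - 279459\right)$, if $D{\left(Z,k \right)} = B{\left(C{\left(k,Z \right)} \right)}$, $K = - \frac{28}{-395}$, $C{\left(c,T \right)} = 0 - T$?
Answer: $-313522274160$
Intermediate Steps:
$C{\left(c,T \right)} = - T$
$K = \frac{28}{395}$ ($K = \left(-28\right) \left(- \frac{1}{395}\right) = \frac{28}{395} \approx 0.070886$)
$D{\left(Z,k \right)} = -17$
$\left(D{\left(K,-151 \right)} + 407447\right) \left(-490053 - 279459\right) = \left(-17 + 407447\right) \left(-490053 - 279459\right) = 407430 \left(-769512\right) = -313522274160$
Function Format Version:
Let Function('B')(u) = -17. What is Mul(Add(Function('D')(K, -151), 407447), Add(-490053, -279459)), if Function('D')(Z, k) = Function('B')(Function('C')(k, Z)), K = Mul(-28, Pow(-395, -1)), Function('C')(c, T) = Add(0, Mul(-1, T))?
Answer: -313522274160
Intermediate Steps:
Function('C')(c, T) = Mul(-1, T)
K = Rational(28, 395) (K = Mul(-28, Rational(-1, 395)) = Rational(28, 395) ≈ 0.070886)
Function('D')(Z, k) = -17
Mul(Add(Function('D')(K, -151), 407447), Add(-490053, -279459)) = Mul(Add(-17, 407447), Add(-490053, -279459)) = Mul(407430, -769512) = -313522274160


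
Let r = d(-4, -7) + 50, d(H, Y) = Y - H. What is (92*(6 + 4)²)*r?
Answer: 432400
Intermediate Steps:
r = 47 (r = (-7 - 1*(-4)) + 50 = (-7 + 4) + 50 = -3 + 50 = 47)
(92*(6 + 4)²)*r = (92*(6 + 4)²)*47 = (92*10²)*47 = (92*100)*47 = 9200*47 = 432400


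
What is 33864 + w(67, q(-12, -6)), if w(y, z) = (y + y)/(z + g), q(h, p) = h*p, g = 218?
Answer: 4910347/145 ≈ 33864.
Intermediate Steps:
w(y, z) = 2*y/(218 + z) (w(y, z) = (y + y)/(z + 218) = (2*y)/(218 + z) = 2*y/(218 + z))
33864 + w(67, q(-12, -6)) = 33864 + 2*67/(218 - 12*(-6)) = 33864 + 2*67/(218 + 72) = 33864 + 2*67/290 = 33864 + 2*67*(1/290) = 33864 + 67/145 = 4910347/145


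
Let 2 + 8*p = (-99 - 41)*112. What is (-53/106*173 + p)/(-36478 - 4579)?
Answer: 8187/164228 ≈ 0.049851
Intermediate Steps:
p = -7841/4 (p = -¼ + ((-99 - 41)*112)/8 = -¼ + (-140*112)/8 = -¼ + (⅛)*(-15680) = -¼ - 1960 = -7841/4 ≈ -1960.3)
(-53/106*173 + p)/(-36478 - 4579) = (-53/106*173 - 7841/4)/(-36478 - 4579) = (-53*1/106*173 - 7841/4)/(-41057) = (-½*173 - 7841/4)*(-1/41057) = (-173/2 - 7841/4)*(-1/41057) = -8187/4*(-1/41057) = 8187/164228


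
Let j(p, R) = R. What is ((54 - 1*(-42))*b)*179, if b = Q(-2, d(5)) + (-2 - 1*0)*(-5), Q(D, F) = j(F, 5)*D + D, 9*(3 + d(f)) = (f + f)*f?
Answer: -34368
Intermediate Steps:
d(f) = -3 + 2*f²/9 (d(f) = -3 + ((f + f)*f)/9 = -3 + ((2*f)*f)/9 = -3 + (2*f²)/9 = -3 + 2*f²/9)
Q(D, F) = 6*D (Q(D, F) = 5*D + D = 6*D)
b = -2 (b = 6*(-2) + (-2 - 1*0)*(-5) = -12 + (-2 + 0)*(-5) = -12 - 2*(-5) = -12 + 10 = -2)
((54 - 1*(-42))*b)*179 = ((54 - 1*(-42))*(-2))*179 = ((54 + 42)*(-2))*179 = (96*(-2))*179 = -192*179 = -34368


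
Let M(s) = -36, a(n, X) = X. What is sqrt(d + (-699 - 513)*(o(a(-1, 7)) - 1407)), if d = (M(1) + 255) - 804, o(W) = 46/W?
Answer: sqrt(83139987)/7 ≈ 1302.6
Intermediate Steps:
d = -585 (d = (-36 + 255) - 804 = 219 - 804 = -585)
sqrt(d + (-699 - 513)*(o(a(-1, 7)) - 1407)) = sqrt(-585 + (-699 - 513)*(46/7 - 1407)) = sqrt(-585 - 1212*(46*(1/7) - 1407)) = sqrt(-585 - 1212*(46/7 - 1407)) = sqrt(-585 - 1212*(-9803/7)) = sqrt(-585 + 11881236/7) = sqrt(11877141/7) = sqrt(83139987)/7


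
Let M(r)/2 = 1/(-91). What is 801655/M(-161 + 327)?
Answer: -72950605/2 ≈ -3.6475e+7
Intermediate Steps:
M(r) = -2/91 (M(r) = 2/(-91) = 2*(-1/91) = -2/91)
801655/M(-161 + 327) = 801655/(-2/91) = 801655*(-91/2) = -72950605/2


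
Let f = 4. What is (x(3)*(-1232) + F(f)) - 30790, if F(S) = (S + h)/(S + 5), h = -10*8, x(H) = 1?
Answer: -288274/9 ≈ -32030.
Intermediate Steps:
h = -80
F(S) = (-80 + S)/(5 + S) (F(S) = (S - 80)/(S + 5) = (-80 + S)/(5 + S))
(x(3)*(-1232) + F(f)) - 30790 = (1*(-1232) + (-80 + 4)/(5 + 4)) - 30790 = (-1232 - 76/9) - 30790 = -11164/9 - 30790 = -288274/9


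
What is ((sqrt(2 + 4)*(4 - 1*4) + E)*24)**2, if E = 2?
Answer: 2304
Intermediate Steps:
((sqrt(2 + 4)*(4 - 1*4) + E)*24)**2 = ((sqrt(2 + 4)*(4 - 1*4) + 2)*24)**2 = ((sqrt(6)*(4 - 4) + 2)*24)**2 = ((sqrt(6)*0 + 2)*24)**2 = ((0 + 2)*24)**2 = (2*24)**2 = 48**2 = 2304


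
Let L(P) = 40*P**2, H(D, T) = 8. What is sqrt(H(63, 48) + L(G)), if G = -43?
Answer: 4*sqrt(4623) ≈ 271.97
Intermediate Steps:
sqrt(H(63, 48) + L(G)) = sqrt(8 + 40*(-43)**2) = sqrt(8 + 40*1849) = sqrt(8 + 73960) = sqrt(73968) = 4*sqrt(4623)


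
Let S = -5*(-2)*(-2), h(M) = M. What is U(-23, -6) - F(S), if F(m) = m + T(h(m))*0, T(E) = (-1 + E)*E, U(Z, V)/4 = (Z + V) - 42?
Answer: -264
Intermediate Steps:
U(Z, V) = -168 + 4*V + 4*Z (U(Z, V) = 4*((Z + V) - 42) = 4*((V + Z) - 42) = 4*(-42 + V + Z) = -168 + 4*V + 4*Z)
S = -20 (S = 10*(-2) = -20)
T(E) = E*(-1 + E)
F(m) = m (F(m) = m + (m*(-1 + m))*0 = m + 0 = m)
U(-23, -6) - F(S) = (-168 + 4*(-6) + 4*(-23)) - 1*(-20) = (-168 - 24 - 92) + 20 = -284 + 20 = -264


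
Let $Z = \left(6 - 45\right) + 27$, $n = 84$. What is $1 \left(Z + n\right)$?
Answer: $72$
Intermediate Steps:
$Z = -12$ ($Z = -39 + 27 = -12$)
$1 \left(Z + n\right) = 1 \left(-12 + 84\right) = 1 \cdot 72 = 72$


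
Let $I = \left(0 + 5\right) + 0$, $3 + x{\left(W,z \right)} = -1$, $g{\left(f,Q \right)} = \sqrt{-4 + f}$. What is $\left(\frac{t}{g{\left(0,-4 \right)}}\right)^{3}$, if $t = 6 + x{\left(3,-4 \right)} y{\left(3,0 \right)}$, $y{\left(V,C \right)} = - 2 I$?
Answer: $12167 i \approx 12167.0 i$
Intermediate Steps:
$x{\left(W,z \right)} = -4$ ($x{\left(W,z \right)} = -3 - 1 = -4$)
$I = 5$ ($I = 5 + 0 = 5$)
$y{\left(V,C \right)} = -10$ ($y{\left(V,C \right)} = \left(-2\right) 5 = -10$)
$t = 46$ ($t = 6 - -40 = 6 + 40 = 46$)
$\left(\frac{t}{g{\left(0,-4 \right)}}\right)^{3} = \left(\frac{46}{\sqrt{-4 + 0}}\right)^{3} = \left(\frac{46}{\sqrt{-4}}\right)^{3} = \left(\frac{46}{2 i}\right)^{3} = \left(46 \left(- \frac{i}{2}\right)\right)^{3} = \left(- 23 i\right)^{3} = 12167 i$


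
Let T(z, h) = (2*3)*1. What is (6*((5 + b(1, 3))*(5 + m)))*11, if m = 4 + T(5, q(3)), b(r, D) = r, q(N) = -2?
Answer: 5940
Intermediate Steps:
T(z, h) = 6 (T(z, h) = 6*1 = 6)
m = 10 (m = 4 + 6 = 10)
(6*((5 + b(1, 3))*(5 + m)))*11 = (6*((5 + 1)*(5 + 10)))*11 = (6*(6*15))*11 = (6*90)*11 = 540*11 = 5940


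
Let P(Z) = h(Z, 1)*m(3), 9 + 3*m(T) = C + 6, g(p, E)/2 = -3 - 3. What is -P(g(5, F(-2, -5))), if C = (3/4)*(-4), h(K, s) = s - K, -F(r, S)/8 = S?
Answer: 26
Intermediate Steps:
F(r, S) = -8*S
g(p, E) = -12 (g(p, E) = 2*(-3 - 3) = 2*(-6) = -12)
C = -3 (C = (3*(¼))*(-4) = (¾)*(-4) = -3)
m(T) = -2 (m(T) = -3 + (-3 + 6)/3 = -3 + (⅓)*3 = -3 + 1 = -2)
P(Z) = -2 + 2*Z (P(Z) = (1 - Z)*(-2) = -2 + 2*Z)
-P(g(5, F(-2, -5))) = -(-2 + 2*(-12)) = -(-2 - 24) = -1*(-26) = 26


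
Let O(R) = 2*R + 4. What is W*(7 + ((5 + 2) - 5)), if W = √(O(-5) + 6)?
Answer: 0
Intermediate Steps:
O(R) = 4 + 2*R
W = 0 (W = √((4 + 2*(-5)) + 6) = √((4 - 10) + 6) = √(-6 + 6) = √0 = 0)
W*(7 + ((5 + 2) - 5)) = 0*(7 + ((5 + 2) - 5)) = 0*(7 + (7 - 5)) = 0*(7 + 2) = 0*9 = 0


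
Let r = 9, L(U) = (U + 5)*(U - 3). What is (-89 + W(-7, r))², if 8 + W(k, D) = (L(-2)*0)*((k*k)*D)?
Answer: 9409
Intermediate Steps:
L(U) = (-3 + U)*(5 + U) (L(U) = (5 + U)*(-3 + U) = (-3 + U)*(5 + U))
W(k, D) = -8 (W(k, D) = -8 + ((-15 + (-2)² + 2*(-2))*0)*((k*k)*D) = -8 + ((-15 + 4 - 4)*0)*(k²*D) = -8 + (-15*0)*(D*k²) = -8 + 0*(D*k²) = -8 + 0 = -8)
(-89 + W(-7, r))² = (-89 - 8)² = (-97)² = 9409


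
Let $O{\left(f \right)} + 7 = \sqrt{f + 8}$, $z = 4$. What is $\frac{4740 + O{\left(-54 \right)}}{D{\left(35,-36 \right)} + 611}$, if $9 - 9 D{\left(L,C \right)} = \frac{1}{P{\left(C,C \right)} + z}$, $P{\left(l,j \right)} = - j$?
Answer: $\frac{1703880}{220319} + \frac{360 i \sqrt{46}}{220319} \approx 7.7337 + 0.011082 i$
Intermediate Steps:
$O{\left(f \right)} = -7 + \sqrt{8 + f}$ ($O{\left(f \right)} = -7 + \sqrt{f + 8} = -7 + \sqrt{8 + f}$)
$D{\left(L,C \right)} = 1 - \frac{1}{9 \left(4 - C\right)}$ ($D{\left(L,C \right)} = 1 - \frac{1}{9 \left(- C + 4\right)} = 1 - \frac{1}{9 \left(4 - C\right)}$)
$\frac{4740 + O{\left(-54 \right)}}{D{\left(35,-36 \right)} + 611} = \frac{4740 - \left(7 - \sqrt{8 - 54}\right)}{\frac{- \frac{35}{9} - 36}{-4 - 36} + 611} = \frac{4740 - \left(7 - \sqrt{-46}\right)}{\frac{1}{-40} \left(- \frac{359}{9}\right) + 611} = \frac{4740 - \left(7 - i \sqrt{46}\right)}{\left(- \frac{1}{40}\right) \left(- \frac{359}{9}\right) + 611} = \frac{4733 + i \sqrt{46}}{\frac{359}{360} + 611} = \frac{4733 + i \sqrt{46}}{\frac{220319}{360}} = \left(4733 + i \sqrt{46}\right) \frac{360}{220319} = \frac{1703880}{220319} + \frac{360 i \sqrt{46}}{220319}$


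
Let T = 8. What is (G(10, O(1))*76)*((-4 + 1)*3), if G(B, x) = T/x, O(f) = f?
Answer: -5472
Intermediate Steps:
G(B, x) = 8/x
(G(10, O(1))*76)*((-4 + 1)*3) = ((8/1)*76)*((-4 + 1)*3) = ((8*1)*76)*(-3*3) = (8*76)*(-9) = 608*(-9) = -5472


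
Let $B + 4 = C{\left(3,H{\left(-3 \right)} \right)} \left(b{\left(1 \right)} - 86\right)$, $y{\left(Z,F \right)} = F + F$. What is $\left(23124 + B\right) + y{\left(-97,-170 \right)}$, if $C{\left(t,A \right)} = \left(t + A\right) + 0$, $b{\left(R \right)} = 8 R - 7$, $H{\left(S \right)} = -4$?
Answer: $22865$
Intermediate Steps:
$y{\left(Z,F \right)} = 2 F$
$b{\left(R \right)} = -7 + 8 R$
$C{\left(t,A \right)} = A + t$ ($C{\left(t,A \right)} = \left(A + t\right) + 0 = A + t$)
$B = 81$ ($B = -4 + \left(-4 + 3\right) \left(\left(-7 + 8 \cdot 1\right) - 86\right) = -4 - \left(\left(-7 + 8\right) - 86\right) = -4 - \left(1 - 86\right) = -4 - -85 = -4 + 85 = 81$)
$\left(23124 + B\right) + y{\left(-97,-170 \right)} = \left(23124 + 81\right) + 2 \left(-170\right) = 23205 - 340 = 22865$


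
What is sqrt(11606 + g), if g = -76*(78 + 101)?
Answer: 3*I*sqrt(222) ≈ 44.699*I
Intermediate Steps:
g = -13604 (g = -76*179 = -13604)
sqrt(11606 + g) = sqrt(11606 - 13604) = sqrt(-1998) = 3*I*sqrt(222)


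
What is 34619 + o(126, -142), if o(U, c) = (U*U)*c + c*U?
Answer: -2237665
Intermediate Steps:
o(U, c) = U*c + c*U**2 (o(U, c) = U**2*c + U*c = c*U**2 + U*c = U*c + c*U**2)
34619 + o(126, -142) = 34619 + 126*(-142)*(1 + 126) = 34619 + 126*(-142)*127 = 34619 - 2272284 = -2237665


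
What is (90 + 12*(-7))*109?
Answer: 654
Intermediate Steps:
(90 + 12*(-7))*109 = (90 - 84)*109 = 6*109 = 654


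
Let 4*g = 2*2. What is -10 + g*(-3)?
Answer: -13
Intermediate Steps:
g = 1 (g = (2*2)/4 = (¼)*4 = 1)
-10 + g*(-3) = -10 + 1*(-3) = -10 - 3 = -13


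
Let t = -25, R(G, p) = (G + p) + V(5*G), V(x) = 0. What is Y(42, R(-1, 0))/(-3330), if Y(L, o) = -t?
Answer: -5/666 ≈ -0.0075075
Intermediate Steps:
R(G, p) = G + p (R(G, p) = (G + p) + 0 = G + p)
Y(L, o) = 25 (Y(L, o) = -1*(-25) = 25)
Y(42, R(-1, 0))/(-3330) = 25/(-3330) = 25*(-1/3330) = -5/666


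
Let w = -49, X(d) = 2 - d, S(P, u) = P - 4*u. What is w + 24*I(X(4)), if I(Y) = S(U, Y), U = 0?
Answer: 143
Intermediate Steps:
I(Y) = -4*Y (I(Y) = 0 - 4*Y = -4*Y)
w + 24*I(X(4)) = -49 + 24*(-4*(2 - 1*4)) = -49 + 24*(-4*(2 - 4)) = -49 + 24*(-4*(-2)) = -49 + 24*8 = -49 + 192 = 143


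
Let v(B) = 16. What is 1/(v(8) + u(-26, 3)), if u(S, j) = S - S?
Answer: 1/16 ≈ 0.062500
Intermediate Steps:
u(S, j) = 0
1/(v(8) + u(-26, 3)) = 1/(16 + 0) = 1/16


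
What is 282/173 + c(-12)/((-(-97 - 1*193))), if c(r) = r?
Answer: 39852/25085 ≈ 1.5887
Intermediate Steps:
282/173 + c(-12)/((-(-97 - 1*193))) = 282/173 - 12*(-1/(-97 - 1*193)) = 282*(1/173) - 12*(-1/(-97 - 193)) = 282/173 - 12/((-1*(-290))) = 282/173 - 12/290 = 282/173 - 12*1/290 = 282/173 - 6/145 = 39852/25085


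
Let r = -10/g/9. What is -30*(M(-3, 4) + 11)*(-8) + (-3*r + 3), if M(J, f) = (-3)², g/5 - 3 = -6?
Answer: 43225/9 ≈ 4802.8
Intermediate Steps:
g = -15 (g = 15 + 5*(-6) = 15 - 30 = -15)
M(J, f) = 9
r = 2/27 (r = -10/(-15)/9 = -10*(-1/15)*(⅑) = (⅔)*(⅑) = 2/27 ≈ 0.074074)
-30*(M(-3, 4) + 11)*(-8) + (-3*r + 3) = -30*(9 + 11)*(-8) + (-3*2/27 + 3) = -600*(-8) + (-2/9 + 3) = -30*(-160) + 25/9 = 4800 + 25/9 = 43225/9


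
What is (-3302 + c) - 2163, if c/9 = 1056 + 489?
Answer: 8440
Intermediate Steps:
c = 13905 (c = 9*(1056 + 489) = 9*1545 = 13905)
(-3302 + c) - 2163 = (-3302 + 13905) - 2163 = 10603 - 2163 = 8440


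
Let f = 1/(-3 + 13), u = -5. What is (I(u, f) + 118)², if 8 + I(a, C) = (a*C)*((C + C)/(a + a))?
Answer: 121022001/10000 ≈ 12102.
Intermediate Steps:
f = ⅒ (f = 1/10 = ⅒ ≈ 0.10000)
I(a, C) = -8 + C² (I(a, C) = -8 + (a*C)*((C + C)/(a + a)) = -8 + (C*a)*((2*C)/((2*a))) = -8 + (C*a)*((2*C)*(1/(2*a))) = -8 + (C*a)*(C/a) = -8 + C²)
(I(u, f) + 118)² = ((-8 + (⅒)²) + 118)² = ((-8 + 1/100) + 118)² = (-799/100 + 118)² = (11001/100)² = 121022001/10000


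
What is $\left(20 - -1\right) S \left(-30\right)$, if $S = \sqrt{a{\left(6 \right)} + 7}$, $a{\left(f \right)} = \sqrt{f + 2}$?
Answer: $- 630 \sqrt{7 + 2 \sqrt{2}} \approx -1975.1$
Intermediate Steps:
$a{\left(f \right)} = \sqrt{2 + f}$
$S = \sqrt{7 + 2 \sqrt{2}}$ ($S = \sqrt{\sqrt{2 + 6} + 7} = \sqrt{\sqrt{8} + 7} = \sqrt{2 \sqrt{2} + 7} = \sqrt{7 + 2 \sqrt{2}} \approx 3.135$)
$\left(20 - -1\right) S \left(-30\right) = \left(20 - -1\right) \sqrt{7 + 2 \sqrt{2}} \left(-30\right) = \left(20 + 1\right) \sqrt{7 + 2 \sqrt{2}} \left(-30\right) = 21 \sqrt{7 + 2 \sqrt{2}} \left(-30\right) = - 630 \sqrt{7 + 2 \sqrt{2}}$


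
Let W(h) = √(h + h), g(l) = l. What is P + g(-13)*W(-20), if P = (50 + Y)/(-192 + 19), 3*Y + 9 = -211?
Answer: 70/519 - 26*I*√10 ≈ 0.13487 - 82.219*I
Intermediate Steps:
Y = -220/3 (Y = -3 + (⅓)*(-211) = -3 - 211/3 = -220/3 ≈ -73.333)
W(h) = √2*√h (W(h) = √(2*h) = √2*√h)
P = 70/519 (P = (50 - 220/3)/(-192 + 19) = -70/3/(-173) = -70/3*(-1/173) = 70/519 ≈ 0.13487)
P + g(-13)*W(-20) = 70/519 - 13*√2*√(-20) = 70/519 - 13*√2*2*I*√5 = 70/519 - 26*I*√10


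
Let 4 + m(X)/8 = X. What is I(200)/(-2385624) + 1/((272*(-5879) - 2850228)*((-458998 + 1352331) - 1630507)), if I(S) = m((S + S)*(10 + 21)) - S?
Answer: -40575891222586861/978082005524047752 ≈ -0.041485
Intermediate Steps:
m(X) = -32 + 8*X
I(S) = -32 + 495*S (I(S) = (-32 + 8*((S + S)*(10 + 21))) - S = (-32 + 8*((2*S)*31)) - S = (-32 + 8*(62*S)) - S = (-32 + 496*S) - S = -32 + 495*S)
I(200)/(-2385624) + 1/((272*(-5879) - 2850228)*((-458998 + 1352331) - 1630507)) = (-32 + 495*200)/(-2385624) + 1/((272*(-5879) - 2850228)*((-458998 + 1352331) - 1630507)) = (-32 + 99000)*(-1/2385624) + 1/((-1599088 - 2850228)*(893333 - 1630507)) = 98968*(-1/2385624) + 1/(-4449316*(-737174)) = -12371/298203 - 1/4449316*(-1/737174) = -12371/298203 + 1/3279920072984 = -40575891222586861/978082005524047752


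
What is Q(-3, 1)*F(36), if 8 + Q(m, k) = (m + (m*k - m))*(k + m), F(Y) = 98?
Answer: -196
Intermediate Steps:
Q(m, k) = -8 + k*m*(k + m) (Q(m, k) = -8 + (m + (m*k - m))*(k + m) = -8 + (m + (k*m - m))*(k + m) = -8 + (m + (-m + k*m))*(k + m) = -8 + (k*m)*(k + m) = -8 + k*m*(k + m))
Q(-3, 1)*F(36) = (-8 + 1*(-3)² - 3*1²)*98 = (-8 + 1*9 - 3*1)*98 = (-8 + 9 - 3)*98 = -2*98 = -196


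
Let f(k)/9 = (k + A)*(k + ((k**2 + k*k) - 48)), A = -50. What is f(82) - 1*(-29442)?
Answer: 3912258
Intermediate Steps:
f(k) = 9*(-50 + k)*(-48 + k + 2*k**2) (f(k) = 9*((k - 50)*(k + ((k**2 + k*k) - 48))) = 9*((-50 + k)*(k + ((k**2 + k**2) - 48))) = 9*((-50 + k)*(k + (2*k**2 - 48))) = 9*((-50 + k)*(k + (-48 + 2*k**2))) = 9*((-50 + k)*(-48 + k + 2*k**2)) = 9*(-50 + k)*(-48 + k + 2*k**2))
f(82) - 1*(-29442) = (21600 - 891*82**2 - 882*82 + 18*82**3) - 1*(-29442) = (21600 - 891*6724 - 72324 + 18*551368) + 29442 = (21600 - 5991084 - 72324 + 9924624) + 29442 = 3882816 + 29442 = 3912258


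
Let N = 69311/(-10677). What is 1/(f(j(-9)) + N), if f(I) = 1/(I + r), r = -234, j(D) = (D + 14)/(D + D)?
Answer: -45024909/292476673 ≈ -0.15394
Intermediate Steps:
j(D) = (14 + D)/(2*D) (j(D) = (14 + D)/((2*D)) = (14 + D)*(1/(2*D)) = (14 + D)/(2*D))
N = -69311/10677 (N = 69311*(-1/10677) = -69311/10677 ≈ -6.4916)
f(I) = 1/(-234 + I) (f(I) = 1/(I - 234) = 1/(-234 + I))
1/(f(j(-9)) + N) = 1/(1/(-234 + (½)*(14 - 9)/(-9)) - 69311/10677) = 1/(1/(-234 + (½)*(-⅑)*5) - 69311/10677) = 1/(1/(-234 - 5/18) - 69311/10677) = 1/(1/(-4217/18) - 69311/10677) = 1/(-18/4217 - 69311/10677) = 1/(-292476673/45024909) = -45024909/292476673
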